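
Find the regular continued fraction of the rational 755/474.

[1; 1, 1, 2, 5, 5, 1, 2]

Run the Euclidean algorithm on 755 and 474; the successive quotients are the partial quotients a_0, a_1, ... (each step inverts the fractional part left over by the previous one):
  755 = 1*474 + 281, so a_0 = 1.
  474 = 1*281 + 193, so a_1 = 1.
  281 = 1*193 + 88, so a_2 = 1.
  193 = 2*88 + 17, so a_3 = 2.
  88 = 5*17 + 3, so a_4 = 5.
  17 = 5*3 + 2, so a_5 = 5.
  3 = 1*2 + 1, so a_6 = 1.
  2 = 2*1 + 0, so a_7 = 2.
The remainder reaches 0 after 8 divisions, so the expansion has 8 partial quotients, read off in order.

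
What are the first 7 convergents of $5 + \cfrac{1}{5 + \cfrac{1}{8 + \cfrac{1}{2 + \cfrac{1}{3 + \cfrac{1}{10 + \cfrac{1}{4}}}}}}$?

Using the convergent recurrence p_i = a_i*p_{i-1} + p_{i-2}, q_i = a_i*q_{i-1} + q_{i-2} with p_{-2}=0, p_{-1}=1, q_{-2}=1, q_{-1}=0:
  i=0: a_0=5, p_0 = 5*1 + 0 = 5, q_0 = 5*0 + 1 = 1.
  i=1: a_1=5, p_1 = 5*5 + 1 = 26, q_1 = 5*1 + 0 = 5.
  i=2: a_2=8, p_2 = 8*26 + 5 = 213, q_2 = 8*5 + 1 = 41.
  i=3: a_3=2, p_3 = 2*213 + 26 = 452, q_3 = 2*41 + 5 = 87.
  i=4: a_4=3, p_4 = 3*452 + 213 = 1569, q_4 = 3*87 + 41 = 302.
  i=5: a_5=10, p_5 = 10*1569 + 452 = 16142, q_5 = 10*302 + 87 = 3107.
  i=6: a_6=4, p_6 = 4*16142 + 1569 = 66137, q_6 = 4*3107 + 302 = 12730.

5/1, 26/5, 213/41, 452/87, 1569/302, 16142/3107, 66137/12730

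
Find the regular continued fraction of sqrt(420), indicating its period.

Write x_i = (sqrt(420) + m_i)/d_i with (m_0, d_0) = (0, 1). a_0 = floor(sqrt(420)) = 20, since 20^2 = 400 <= 420 < 441 = 21^2.
Iterate m_{i+1} = d_i*a_i - m_i, d_{i+1} = (420 - m_{i+1}^2)/d_i, a_{i+1} = floor((a_0 + m_{i+1})/d_{i+1}):
  m_1 = 1*20 - 0 = 20, d_1 = (420 - 20^2)/1 = 20/1 = 20, a_1 = floor((20 + 20)/20) = 2.
  m_2 = 20*2 - 20 = 20, d_2 = (420 - 20^2)/20 = 20/20 = 1, a_2 = floor((20 + 20)/1) = 40.
  m_3 = 1*40 - 20 = 20, d_3 = (420 - 20^2)/1 = 20/1 = 20: (m_3, d_3) = (m_1, d_1) = (20, 20), so from here the quotients repeat a_1, a_2; the period length is 2.
Hence the expansion of sqrt(420) is a_0 = 20 followed by the repeating block 2, 40 (period 2).

[20; (2, 40)]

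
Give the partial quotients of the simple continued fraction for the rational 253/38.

[6; 1, 1, 1, 12]

Run the Euclidean algorithm on 253 and 38; the successive quotients are the partial quotients a_0, a_1, ... (each step inverts the fractional part left over by the previous one):
  253 = 6*38 + 25, so a_0 = 6.
  38 = 1*25 + 13, so a_1 = 1.
  25 = 1*13 + 12, so a_2 = 1.
  13 = 1*12 + 1, so a_3 = 1.
  12 = 12*1 + 0, so a_4 = 12.
The remainder reaches 0 after 5 divisions, so the expansion has 5 partial quotients, read off in order.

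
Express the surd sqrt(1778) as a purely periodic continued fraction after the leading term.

[42; (6, 84)]

Write x_i = (sqrt(1778) + m_i)/d_i with (m_0, d_0) = (0, 1). a_0 = floor(sqrt(1778)) = 42, since 42^2 = 1764 <= 1778 < 1849 = 43^2.
Iterate m_{i+1} = d_i*a_i - m_i, d_{i+1} = (1778 - m_{i+1}^2)/d_i, a_{i+1} = floor((a_0 + m_{i+1})/d_{i+1}):
  m_1 = 1*42 - 0 = 42, d_1 = (1778 - 42^2)/1 = 14/1 = 14, a_1 = floor((42 + 42)/14) = 6.
  m_2 = 14*6 - 42 = 42, d_2 = (1778 - 42^2)/14 = 14/14 = 1, a_2 = floor((42 + 42)/1) = 84.
  m_3 = 1*84 - 42 = 42, d_3 = (1778 - 42^2)/1 = 14/1 = 14: (m_3, d_3) = (m_1, d_1) = (42, 14), so from here the quotients repeat a_1, a_2; the period length is 2.
Hence the expansion of sqrt(1778) is a_0 = 42 followed by the repeating block 6, 84 (period 2).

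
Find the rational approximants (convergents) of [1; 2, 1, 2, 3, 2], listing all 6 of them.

1/1, 3/2, 4/3, 11/8, 37/27, 85/62

Using the convergent recurrence p_i = a_i*p_{i-1} + p_{i-2}, q_i = a_i*q_{i-1} + q_{i-2} with p_{-2}=0, p_{-1}=1, q_{-2}=1, q_{-1}=0:
  i=0: a_0=1, p_0 = 1*1 + 0 = 1, q_0 = 1*0 + 1 = 1.
  i=1: a_1=2, p_1 = 2*1 + 1 = 3, q_1 = 2*1 + 0 = 2.
  i=2: a_2=1, p_2 = 1*3 + 1 = 4, q_2 = 1*2 + 1 = 3.
  i=3: a_3=2, p_3 = 2*4 + 3 = 11, q_3 = 2*3 + 2 = 8.
  i=4: a_4=3, p_4 = 3*11 + 4 = 37, q_4 = 3*8 + 3 = 27.
  i=5: a_5=2, p_5 = 2*37 + 11 = 85, q_5 = 2*27 + 8 = 62.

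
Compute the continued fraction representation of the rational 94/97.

Run the Euclidean algorithm on 94 and 97; the successive quotients are the partial quotients a_0, a_1, ... (each step inverts the fractional part left over by the previous one):
  94 = 0*97 + 94, so a_0 = 0.
  97 = 1*94 + 3, so a_1 = 1.
  94 = 31*3 + 1, so a_2 = 31.
  3 = 3*1 + 0, so a_3 = 3.
The remainder reaches 0 after 4 divisions, so the expansion has 4 partial quotients, read off in order.

[0; 1, 31, 3]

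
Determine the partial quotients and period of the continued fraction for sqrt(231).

Write x_i = (sqrt(231) + m_i)/d_i with (m_0, d_0) = (0, 1). a_0 = floor(sqrt(231)) = 15, since 15^2 = 225 <= 231 < 256 = 16^2.
Iterate m_{i+1} = d_i*a_i - m_i, d_{i+1} = (231 - m_{i+1}^2)/d_i, a_{i+1} = floor((a_0 + m_{i+1})/d_{i+1}):
  m_1 = 1*15 - 0 = 15, d_1 = (231 - 15^2)/1 = 6/1 = 6, a_1 = floor((15 + 15)/6) = 5.
  m_2 = 6*5 - 15 = 15, d_2 = (231 - 15^2)/6 = 6/6 = 1, a_2 = floor((15 + 15)/1) = 30.
  m_3 = 1*30 - 15 = 15, d_3 = (231 - 15^2)/1 = 6/1 = 6: (m_3, d_3) = (m_1, d_1) = (15, 6), so from here the quotients repeat a_1, a_2; the period length is 2.
Hence the expansion of sqrt(231) is a_0 = 15 followed by the repeating block 5, 30 (period 2).

[15; (5, 30)]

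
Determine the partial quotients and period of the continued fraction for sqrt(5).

Write x_i = (sqrt(5) + m_i)/d_i with (m_0, d_0) = (0, 1). a_0 = floor(sqrt(5)) = 2, since 2^2 = 4 <= 5 < 9 = 3^2.
Iterate m_{i+1} = d_i*a_i - m_i, d_{i+1} = (5 - m_{i+1}^2)/d_i, a_{i+1} = floor((a_0 + m_{i+1})/d_{i+1}):
  m_1 = 1*2 - 0 = 2, d_1 = (5 - 2^2)/1 = 1/1 = 1, a_1 = floor((2 + 2)/1) = 4.
  m_2 = 1*4 - 2 = 2, d_2 = (5 - 2^2)/1 = 1/1 = 1: (m_2, d_2) = (m_1, d_1) = (2, 1), so from here the quotient a_1 repeats; the period length is 1.
Hence the expansion of sqrt(5) is a_0 = 2 followed by the repeating block 4 (period 1).

[2; (4)]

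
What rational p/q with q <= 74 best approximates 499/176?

207/73

Expand x = 499/176 as a continued fraction with the Euclidean algorithm:
  499 = 2*176 + 147, so a_0 = 2.
  176 = 1*147 + 29, so a_1 = 1.
  147 = 5*29 + 2, so a_2 = 5.
  29 = 14*2 + 1, so a_3 = 14.
  2 = 2*1 + 0, so a_4 = 2.
so x = [2; 1, 5, 14, 2].
Convergents (p_i = a_i*p_{i-1} + p_{i-2}, q_i = a_i*q_{i-1} + q_{i-2} with p_{-2}=0, p_{-1}=1, q_{-2}=1, q_{-1}=0), until the denominator exceeds 74:
  i=0: a_0=2, p_0 = 2*1 + 0 = 2, q_0 = 2*0 + 1 = 1.
  i=1: a_1=1, p_1 = 1*2 + 1 = 3, q_1 = 1*1 + 0 = 1.
  i=2: a_2=5, p_2 = 5*3 + 2 = 17, q_2 = 5*1 + 1 = 6.
  i=3: a_3=14, p_3 = 14*17 + 3 = 241, q_3 = 14*6 + 1 = 85.
q_3 = 85 > 74, so the last convergent with denominator <= 74 is p_2/q_2 = 17/6.
The closest fraction with denominator <= 74 is either p_2/q_2 or the intermediate fraction (k*p_2 + p_1)/(k*q_2 + q_1) with the largest k >= 1 whose denominator stays <= 74; these approach x as k grows, and every other convergent or intermediate fraction in range is farther away.
Largest k: floor((74 - q_1)/q_2) = floor((74 - 1)/6) = 12.
That gives (12*17 + 3)/(12*6 + 1) = 207/73.
Compare the errors: |x - 17/6| = |499*6 - 17*176|/(176*6) = 2/1056, and |x - 207/73| = |499*73 - 207*176|/(176*73) = 5/12848.
Cross-multiplying, 5*1056 = 5280 < 25696 = 2*12848, so 5/12848 is smaller: the intermediate fraction 207/73 is closer to x than 17/6.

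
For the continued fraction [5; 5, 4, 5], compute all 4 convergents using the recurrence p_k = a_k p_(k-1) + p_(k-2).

Using the convergent recurrence p_i = a_i*p_{i-1} + p_{i-2}, q_i = a_i*q_{i-1} + q_{i-2} with p_{-2}=0, p_{-1}=1, q_{-2}=1, q_{-1}=0:
  i=0: a_0=5, p_0 = 5*1 + 0 = 5, q_0 = 5*0 + 1 = 1.
  i=1: a_1=5, p_1 = 5*5 + 1 = 26, q_1 = 5*1 + 0 = 5.
  i=2: a_2=4, p_2 = 4*26 + 5 = 109, q_2 = 4*5 + 1 = 21.
  i=3: a_3=5, p_3 = 5*109 + 26 = 571, q_3 = 5*21 + 5 = 110.

5/1, 26/5, 109/21, 571/110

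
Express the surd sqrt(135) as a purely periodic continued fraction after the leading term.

[11; (1, 1, 1, 1, 1, 1, 1, 22)]

Write x_i = (sqrt(135) + m_i)/d_i with (m_0, d_0) = (0, 1). a_0 = floor(sqrt(135)) = 11, since 11^2 = 121 <= 135 < 144 = 12^2.
Iterate m_{i+1} = d_i*a_i - m_i, d_{i+1} = (135 - m_{i+1}^2)/d_i, a_{i+1} = floor((a_0 + m_{i+1})/d_{i+1}):
  m_1 = 1*11 - 0 = 11, d_1 = (135 - 11^2)/1 = 14/1 = 14, a_1 = floor((11 + 11)/14) = 1.
  m_2 = 14*1 - 11 = 3, d_2 = (135 - 3^2)/14 = 126/14 = 9, a_2 = floor((11 + 3)/9) = 1.
  m_3 = 9*1 - 3 = 6, d_3 = (135 - 6^2)/9 = 99/9 = 11, a_3 = floor((11 + 6)/11) = 1.
  m_4 = 11*1 - 6 = 5, d_4 = (135 - 5^2)/11 = 110/11 = 10, a_4 = floor((11 + 5)/10) = 1.
  m_5 = 10*1 - 5 = 5, d_5 = (135 - 5^2)/10 = 110/10 = 11, a_5 = floor((11 + 5)/11) = 1.
  m_6 = 11*1 - 5 = 6, d_6 = (135 - 6^2)/11 = 99/11 = 9, a_6 = floor((11 + 6)/9) = 1.
  m_7 = 9*1 - 6 = 3, d_7 = (135 - 3^2)/9 = 126/9 = 14, a_7 = floor((11 + 3)/14) = 1.
  m_8 = 14*1 - 3 = 11, d_8 = (135 - 11^2)/14 = 14/14 = 1, a_8 = floor((11 + 11)/1) = 22.
  m_9 = 1*22 - 11 = 11, d_9 = (135 - 11^2)/1 = 14/1 = 14: (m_9, d_9) = (m_1, d_1) = (11, 14), so from here the quotients repeat a_1, ..., a_8; the period length is 8.
Hence the expansion of sqrt(135) is a_0 = 11 followed by the repeating block 1, 1, 1, 1, 1, 1, 1, 22 (period 8).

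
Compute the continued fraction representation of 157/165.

[0; 1, 19, 1, 1, 1, 2]

Run the Euclidean algorithm on 157 and 165; the successive quotients are the partial quotients a_0, a_1, ... (each step inverts the fractional part left over by the previous one):
  157 = 0*165 + 157, so a_0 = 0.
  165 = 1*157 + 8, so a_1 = 1.
  157 = 19*8 + 5, so a_2 = 19.
  8 = 1*5 + 3, so a_3 = 1.
  5 = 1*3 + 2, so a_4 = 1.
  3 = 1*2 + 1, so a_5 = 1.
  2 = 2*1 + 0, so a_6 = 2.
The remainder reaches 0 after 7 divisions, so the expansion has 7 partial quotients, read off in order.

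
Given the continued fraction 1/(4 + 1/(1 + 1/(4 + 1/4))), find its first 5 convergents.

0/1, 1/4, 1/5, 5/24, 21/101

Using the convergent recurrence p_i = a_i*p_{i-1} + p_{i-2}, q_i = a_i*q_{i-1} + q_{i-2} with p_{-2}=0, p_{-1}=1, q_{-2}=1, q_{-1}=0:
  i=0: a_0=0, p_0 = 0*1 + 0 = 0, q_0 = 0*0 + 1 = 1.
  i=1: a_1=4, p_1 = 4*0 + 1 = 1, q_1 = 4*1 + 0 = 4.
  i=2: a_2=1, p_2 = 1*1 + 0 = 1, q_2 = 1*4 + 1 = 5.
  i=3: a_3=4, p_3 = 4*1 + 1 = 5, q_3 = 4*5 + 4 = 24.
  i=4: a_4=4, p_4 = 4*5 + 1 = 21, q_4 = 4*24 + 5 = 101.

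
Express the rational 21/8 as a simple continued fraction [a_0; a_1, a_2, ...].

Run the Euclidean algorithm on 21 and 8; the successive quotients are the partial quotients a_0, a_1, ... (each step inverts the fractional part left over by the previous one):
  21 = 2*8 + 5, so a_0 = 2.
  8 = 1*5 + 3, so a_1 = 1.
  5 = 1*3 + 2, so a_2 = 1.
  3 = 1*2 + 1, so a_3 = 1.
  2 = 2*1 + 0, so a_4 = 2.
The remainder reaches 0 after 5 divisions, so the expansion has 5 partial quotients, read off in order.

[2; 1, 1, 1, 2]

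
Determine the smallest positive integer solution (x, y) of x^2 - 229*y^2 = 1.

First expand sqrt(229) as a continued fraction. With x_i = (sqrt(229) + m_i)/d_i and (m_0, d_0) = (0, 1): a_0 = floor(sqrt(229)) = 15, since 15^2 = 225 <= 229 < 256 = 16^2.
Iterate m_{i+1} = d_i*a_i - m_i, d_{i+1} = (229 - m_{i+1}^2)/d_i, a_{i+1} = floor((a_0 + m_{i+1})/d_{i+1}):
  m_1 = 1*15 - 0 = 15, d_1 = (229 - 15^2)/1 = 4/1 = 4, a_1 = floor((15 + 15)/4) = 7.
  m_2 = 4*7 - 15 = 13, d_2 = (229 - 13^2)/4 = 60/4 = 15, a_2 = floor((15 + 13)/15) = 1.
  m_3 = 15*1 - 13 = 2, d_3 = (229 - 2^2)/15 = 225/15 = 15, a_3 = floor((15 + 2)/15) = 1.
  m_4 = 15*1 - 2 = 13, d_4 = (229 - 13^2)/15 = 60/15 = 4, a_4 = floor((15 + 13)/4) = 7.
  m_5 = 4*7 - 13 = 15, d_5 = (229 - 15^2)/4 = 4/4 = 1, a_5 = floor((15 + 15)/1) = 30.
  m_6 = 1*30 - 15 = 15, d_6 = (229 - 15^2)/1 = 4/1 = 4: (m_6, d_6) = (m_1, d_1) = (15, 4), so from here the quotients repeat a_1, ..., a_5; the period length is 5.
So sqrt(229) = [15; (7, 1, 1, 7, 30)] with period length k = 5.
k is odd, so (p_{k-1}, q_{k-1}) only solves x^2 - 229y^2 = -1 and the fundamental solution of x^2 - 229y^2 = 1 is (p_{2k-1}, q_{2k-1}) = (p_9, q_9); compute convergents through index 9, running through the period twice.
Convergents (p_i = a_i*p_{i-1} + p_{i-2}, q_i = a_i*q_{i-1} + q_{i-2} with p_{-2}=0, p_{-1}=1, q_{-2}=1, q_{-1}=0):
  i=0: a_0=15, p_0 = 15*1 + 0 = 15, q_0 = 15*0 + 1 = 1.
  i=1: a_1=7, p_1 = 7*15 + 1 = 106, q_1 = 7*1 + 0 = 7.
  i=2: a_2=1, p_2 = 1*106 + 15 = 121, q_2 = 1*7 + 1 = 8.
  i=3: a_3=1, p_3 = 1*121 + 106 = 227, q_3 = 1*8 + 7 = 15.
  i=4: a_4=7, p_4 = 7*227 + 121 = 1710, q_4 = 7*15 + 8 = 113.
  i=5: a_5=30, p_5 = 30*1710 + 227 = 51527, q_5 = 30*113 + 15 = 3405.
  i=6: a_6=7, p_6 = 7*51527 + 1710 = 362399, q_6 = 7*3405 + 113 = 23948.
  i=7: a_7=1, p_7 = 1*362399 + 51527 = 413926, q_7 = 1*23948 + 3405 = 27353.
  i=8: a_8=1, p_8 = 1*413926 + 362399 = 776325, q_8 = 1*27353 + 23948 = 51301.
  i=9: a_9=7, p_9 = 7*776325 + 413926 = 5848201, q_9 = 7*51301 + 27353 = 386460.
Indeed p_4^2 - 229*q_4^2 = 2924100 - 2924101 = -1, not +1.
Check: 5848201^2 - 229*386460^2 = 34201454936401 - 34201454936400 = 1, so (x, y) = (5848201, 386460) solves the equation, and by the theorem it is the least positive solution.

(x, y) = (5848201, 386460)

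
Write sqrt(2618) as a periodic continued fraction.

Write x_i = (sqrt(2618) + m_i)/d_i with (m_0, d_0) = (0, 1). a_0 = floor(sqrt(2618)) = 51, since 51^2 = 2601 <= 2618 < 2704 = 52^2.
Iterate m_{i+1} = d_i*a_i - m_i, d_{i+1} = (2618 - m_{i+1}^2)/d_i, a_{i+1} = floor((a_0 + m_{i+1})/d_{i+1}):
  m_1 = 1*51 - 0 = 51, d_1 = (2618 - 51^2)/1 = 17/1 = 17, a_1 = floor((51 + 51)/17) = 6.
  m_2 = 17*6 - 51 = 51, d_2 = (2618 - 51^2)/17 = 17/17 = 1, a_2 = floor((51 + 51)/1) = 102.
  m_3 = 1*102 - 51 = 51, d_3 = (2618 - 51^2)/1 = 17/1 = 17: (m_3, d_3) = (m_1, d_1) = (51, 17), so from here the quotients repeat a_1, a_2; the period length is 2.
Hence the expansion of sqrt(2618) is a_0 = 51 followed by the repeating block 6, 102 (period 2).

[51; (6, 102)]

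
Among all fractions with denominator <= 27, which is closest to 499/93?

59/11

Expand x = 499/93 as a continued fraction with the Euclidean algorithm:
  499 = 5*93 + 34, so a_0 = 5.
  93 = 2*34 + 25, so a_1 = 2.
  34 = 1*25 + 9, so a_2 = 1.
  25 = 2*9 + 7, so a_3 = 2.
  9 = 1*7 + 2, so a_4 = 1.
  7 = 3*2 + 1, so a_5 = 3.
  2 = 2*1 + 0, so a_6 = 2.
so x = [5; 2, 1, 2, 1, 3, 2].
Convergents (p_i = a_i*p_{i-1} + p_{i-2}, q_i = a_i*q_{i-1} + q_{i-2} with p_{-2}=0, p_{-1}=1, q_{-2}=1, q_{-1}=0), until the denominator exceeds 27:
  i=0: a_0=5, p_0 = 5*1 + 0 = 5, q_0 = 5*0 + 1 = 1.
  i=1: a_1=2, p_1 = 2*5 + 1 = 11, q_1 = 2*1 + 0 = 2.
  i=2: a_2=1, p_2 = 1*11 + 5 = 16, q_2 = 1*2 + 1 = 3.
  i=3: a_3=2, p_3 = 2*16 + 11 = 43, q_3 = 2*3 + 2 = 8.
  i=4: a_4=1, p_4 = 1*43 + 16 = 59, q_4 = 1*8 + 3 = 11.
  i=5: a_5=3, p_5 = 3*59 + 43 = 220, q_5 = 3*11 + 8 = 41.
q_5 = 41 > 27, so the last convergent with denominator <= 27 is p_4/q_4 = 59/11.
The closest fraction with denominator <= 27 is either p_4/q_4 or the intermediate fraction (k*p_4 + p_3)/(k*q_4 + q_3) with the largest k >= 1 whose denominator stays <= 27; these approach x as k grows, and every other convergent or intermediate fraction in range is farther away.
Largest k: floor((27 - q_3)/q_4) = floor((27 - 8)/11) = 1.
That gives (1*59 + 43)/(1*11 + 8) = 102/19.
Compare the errors: |x - 59/11| = |499*11 - 59*93|/(93*11) = 2/1023, and |x - 102/19| = |499*19 - 102*93|/(93*19) = 5/1767.
Cross-multiplying, 2*1767 = 3534 < 5115 = 5*1023, so 2/1023 is smaller: the convergent 59/11 is closer to x than 102/19.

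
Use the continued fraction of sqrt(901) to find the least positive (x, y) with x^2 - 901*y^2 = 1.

(x, y) = (1801, 60)

First expand sqrt(901) as a continued fraction. With x_i = (sqrt(901) + m_i)/d_i and (m_0, d_0) = (0, 1): a_0 = floor(sqrt(901)) = 30, since 30^2 = 900 <= 901 < 961 = 31^2.
Iterate m_{i+1} = d_i*a_i - m_i, d_{i+1} = (901 - m_{i+1}^2)/d_i, a_{i+1} = floor((a_0 + m_{i+1})/d_{i+1}):
  m_1 = 1*30 - 0 = 30, d_1 = (901 - 30^2)/1 = 1/1 = 1, a_1 = floor((30 + 30)/1) = 60.
  m_2 = 1*60 - 30 = 30, d_2 = (901 - 30^2)/1 = 1/1 = 1: (m_2, d_2) = (m_1, d_1) = (30, 1), so from here the quotient a_1 repeats; the period length is 1.
So sqrt(901) = [30; (60)] with period length k = 1.
k is odd, so (p_{k-1}, q_{k-1}) only solves x^2 - 901y^2 = -1 and the fundamental solution of x^2 - 901y^2 = 1 is (p_{2k-1}, q_{2k-1}) = (p_1, q_1); compute convergents through index 1, running through the period twice.
Convergents (p_i = a_i*p_{i-1} + p_{i-2}, q_i = a_i*q_{i-1} + q_{i-2} with p_{-2}=0, p_{-1}=1, q_{-2}=1, q_{-1}=0):
  i=0: a_0=30, p_0 = 30*1 + 0 = 30, q_0 = 30*0 + 1 = 1.
  i=1: a_1=60, p_1 = 60*30 + 1 = 1801, q_1 = 60*1 + 0 = 60.
Indeed p_0^2 - 901*q_0^2 = 900 - 901 = -1, not +1.
Check: 1801^2 - 901*60^2 = 3243601 - 3243600 = 1, so (x, y) = (1801, 60) solves the equation, and by the theorem it is the least positive solution.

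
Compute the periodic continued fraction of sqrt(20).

Write x_i = (sqrt(20) + m_i)/d_i with (m_0, d_0) = (0, 1). a_0 = floor(sqrt(20)) = 4, since 4^2 = 16 <= 20 < 25 = 5^2.
Iterate m_{i+1} = d_i*a_i - m_i, d_{i+1} = (20 - m_{i+1}^2)/d_i, a_{i+1} = floor((a_0 + m_{i+1})/d_{i+1}):
  m_1 = 1*4 - 0 = 4, d_1 = (20 - 4^2)/1 = 4/1 = 4, a_1 = floor((4 + 4)/4) = 2.
  m_2 = 4*2 - 4 = 4, d_2 = (20 - 4^2)/4 = 4/4 = 1, a_2 = floor((4 + 4)/1) = 8.
  m_3 = 1*8 - 4 = 4, d_3 = (20 - 4^2)/1 = 4/1 = 4: (m_3, d_3) = (m_1, d_1) = (4, 4), so from here the quotients repeat a_1, a_2; the period length is 2.
Hence the expansion of sqrt(20) is a_0 = 4 followed by the repeating block 2, 8 (period 2).

[4; (2, 8)]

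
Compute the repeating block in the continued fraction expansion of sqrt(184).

[13; (1, 1, 3, 2, 1, 2, 1, 2, 3, 1, 1, 26)]

Write x_i = (sqrt(184) + m_i)/d_i with (m_0, d_0) = (0, 1). a_0 = floor(sqrt(184)) = 13, since 13^2 = 169 <= 184 < 196 = 14^2.
Iterate m_{i+1} = d_i*a_i - m_i, d_{i+1} = (184 - m_{i+1}^2)/d_i, a_{i+1} = floor((a_0 + m_{i+1})/d_{i+1}):
  m_1 = 1*13 - 0 = 13, d_1 = (184 - 13^2)/1 = 15/1 = 15, a_1 = floor((13 + 13)/15) = 1.
  m_2 = 15*1 - 13 = 2, d_2 = (184 - 2^2)/15 = 180/15 = 12, a_2 = floor((13 + 2)/12) = 1.
  m_3 = 12*1 - 2 = 10, d_3 = (184 - 10^2)/12 = 84/12 = 7, a_3 = floor((13 + 10)/7) = 3.
  m_4 = 7*3 - 10 = 11, d_4 = (184 - 11^2)/7 = 63/7 = 9, a_4 = floor((13 + 11)/9) = 2.
  m_5 = 9*2 - 11 = 7, d_5 = (184 - 7^2)/9 = 135/9 = 15, a_5 = floor((13 + 7)/15) = 1.
  m_6 = 15*1 - 7 = 8, d_6 = (184 - 8^2)/15 = 120/15 = 8, a_6 = floor((13 + 8)/8) = 2.
  m_7 = 8*2 - 8 = 8, d_7 = (184 - 8^2)/8 = 120/8 = 15, a_7 = floor((13 + 8)/15) = 1.
  m_8 = 15*1 - 8 = 7, d_8 = (184 - 7^2)/15 = 135/15 = 9, a_8 = floor((13 + 7)/9) = 2.
  m_9 = 9*2 - 7 = 11, d_9 = (184 - 11^2)/9 = 63/9 = 7, a_9 = floor((13 + 11)/7) = 3.
  m_10 = 7*3 - 11 = 10, d_10 = (184 - 10^2)/7 = 84/7 = 12, a_10 = floor((13 + 10)/12) = 1.
  m_11 = 12*1 - 10 = 2, d_11 = (184 - 2^2)/12 = 180/12 = 15, a_11 = floor((13 + 2)/15) = 1.
  m_12 = 15*1 - 2 = 13, d_12 = (184 - 13^2)/15 = 15/15 = 1, a_12 = floor((13 + 13)/1) = 26.
  m_13 = 1*26 - 13 = 13, d_13 = (184 - 13^2)/1 = 15/1 = 15: (m_13, d_13) = (m_1, d_1) = (13, 15), so from here the quotients repeat a_1, ..., a_12; the period length is 12.
Hence the expansion of sqrt(184) is a_0 = 13 followed by the repeating block 1, 1, 3, 2, 1, 2, 1, 2, 3, 1, 1, 26 (period 12).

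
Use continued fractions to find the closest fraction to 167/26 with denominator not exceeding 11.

45/7

Expand x = 167/26 as a continued fraction with the Euclidean algorithm:
  167 = 6*26 + 11, so a_0 = 6.
  26 = 2*11 + 4, so a_1 = 2.
  11 = 2*4 + 3, so a_2 = 2.
  4 = 1*3 + 1, so a_3 = 1.
  3 = 3*1 + 0, so a_4 = 3.
so x = [6; 2, 2, 1, 3].
Convergents (p_i = a_i*p_{i-1} + p_{i-2}, q_i = a_i*q_{i-1} + q_{i-2} with p_{-2}=0, p_{-1}=1, q_{-2}=1, q_{-1}=0), until the denominator exceeds 11:
  i=0: a_0=6, p_0 = 6*1 + 0 = 6, q_0 = 6*0 + 1 = 1.
  i=1: a_1=2, p_1 = 2*6 + 1 = 13, q_1 = 2*1 + 0 = 2.
  i=2: a_2=2, p_2 = 2*13 + 6 = 32, q_2 = 2*2 + 1 = 5.
  i=3: a_3=1, p_3 = 1*32 + 13 = 45, q_3 = 1*5 + 2 = 7.
  i=4: a_4=3, p_4 = 3*45 + 32 = 167, q_4 = 3*7 + 5 = 26.
q_4 = 26 > 11, so the last convergent with denominator <= 11 is p_3/q_3 = 45/7.
The closest fraction with denominator <= 11 is either p_3/q_3 or the intermediate fraction (k*p_3 + p_2)/(k*q_3 + q_2) with the largest k >= 1 whose denominator stays <= 11; these approach x as k grows, and every other convergent or intermediate fraction in range is farther away.
Largest k: floor((11 - q_2)/q_3) = floor((11 - 5)/7) = 0.
Since k = 0, no intermediate fraction beyond p_3/q_3 has denominator <= 11, so the convergent 45/7 is the closest (its error is |167*7 - 45*26|/(26*7) = 1/182).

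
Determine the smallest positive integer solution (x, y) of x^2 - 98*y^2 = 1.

First expand sqrt(98) as a continued fraction. With x_i = (sqrt(98) + m_i)/d_i and (m_0, d_0) = (0, 1): a_0 = floor(sqrt(98)) = 9, since 9^2 = 81 <= 98 < 100 = 10^2.
Iterate m_{i+1} = d_i*a_i - m_i, d_{i+1} = (98 - m_{i+1}^2)/d_i, a_{i+1} = floor((a_0 + m_{i+1})/d_{i+1}):
  m_1 = 1*9 - 0 = 9, d_1 = (98 - 9^2)/1 = 17/1 = 17, a_1 = floor((9 + 9)/17) = 1.
  m_2 = 17*1 - 9 = 8, d_2 = (98 - 8^2)/17 = 34/17 = 2, a_2 = floor((9 + 8)/2) = 8.
  m_3 = 2*8 - 8 = 8, d_3 = (98 - 8^2)/2 = 34/2 = 17, a_3 = floor((9 + 8)/17) = 1.
  m_4 = 17*1 - 8 = 9, d_4 = (98 - 9^2)/17 = 17/17 = 1, a_4 = floor((9 + 9)/1) = 18.
  m_5 = 1*18 - 9 = 9, d_5 = (98 - 9^2)/1 = 17/1 = 17: (m_5, d_5) = (m_1, d_1) = (9, 17), so from here the quotients repeat a_1, ..., a_4; the period length is 4.
So sqrt(98) = [9; (1, 8, 1, 18)] with period length k = 4.
k is even, so the fundamental solution of x^2 - 98y^2 = 1 is (p_{k-1}, q_{k-1}) = (p_3, q_3); compute convergents through index 3.
Convergents (p_i = a_i*p_{i-1} + p_{i-2}, q_i = a_i*q_{i-1} + q_{i-2} with p_{-2}=0, p_{-1}=1, q_{-2}=1, q_{-1}=0):
  i=0: a_0=9, p_0 = 9*1 + 0 = 9, q_0 = 9*0 + 1 = 1.
  i=1: a_1=1, p_1 = 1*9 + 1 = 10, q_1 = 1*1 + 0 = 1.
  i=2: a_2=8, p_2 = 8*10 + 9 = 89, q_2 = 8*1 + 1 = 9.
  i=3: a_3=1, p_3 = 1*89 + 10 = 99, q_3 = 1*9 + 1 = 10.
Check: 99^2 - 98*10^2 = 9801 - 9800 = 1, so (x, y) = (99, 10) solves the equation, and by the theorem it is the least positive solution.

(x, y) = (99, 10)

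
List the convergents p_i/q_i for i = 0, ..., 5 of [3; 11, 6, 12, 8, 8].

3/1, 34/11, 207/67, 2518/815, 20351/6587, 165326/53511

Using the convergent recurrence p_i = a_i*p_{i-1} + p_{i-2}, q_i = a_i*q_{i-1} + q_{i-2} with p_{-2}=0, p_{-1}=1, q_{-2}=1, q_{-1}=0:
  i=0: a_0=3, p_0 = 3*1 + 0 = 3, q_0 = 3*0 + 1 = 1.
  i=1: a_1=11, p_1 = 11*3 + 1 = 34, q_1 = 11*1 + 0 = 11.
  i=2: a_2=6, p_2 = 6*34 + 3 = 207, q_2 = 6*11 + 1 = 67.
  i=3: a_3=12, p_3 = 12*207 + 34 = 2518, q_3 = 12*67 + 11 = 815.
  i=4: a_4=8, p_4 = 8*2518 + 207 = 20351, q_4 = 8*815 + 67 = 6587.
  i=5: a_5=8, p_5 = 8*20351 + 2518 = 165326, q_5 = 8*6587 + 815 = 53511.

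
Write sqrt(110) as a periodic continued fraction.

[10; (2, 20)]

Write x_i = (sqrt(110) + m_i)/d_i with (m_0, d_0) = (0, 1). a_0 = floor(sqrt(110)) = 10, since 10^2 = 100 <= 110 < 121 = 11^2.
Iterate m_{i+1} = d_i*a_i - m_i, d_{i+1} = (110 - m_{i+1}^2)/d_i, a_{i+1} = floor((a_0 + m_{i+1})/d_{i+1}):
  m_1 = 1*10 - 0 = 10, d_1 = (110 - 10^2)/1 = 10/1 = 10, a_1 = floor((10 + 10)/10) = 2.
  m_2 = 10*2 - 10 = 10, d_2 = (110 - 10^2)/10 = 10/10 = 1, a_2 = floor((10 + 10)/1) = 20.
  m_3 = 1*20 - 10 = 10, d_3 = (110 - 10^2)/1 = 10/1 = 10: (m_3, d_3) = (m_1, d_1) = (10, 10), so from here the quotients repeat a_1, a_2; the period length is 2.
Hence the expansion of sqrt(110) is a_0 = 10 followed by the repeating block 2, 20 (period 2).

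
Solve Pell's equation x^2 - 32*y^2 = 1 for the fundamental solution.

First expand sqrt(32) as a continued fraction. With x_i = (sqrt(32) + m_i)/d_i and (m_0, d_0) = (0, 1): a_0 = floor(sqrt(32)) = 5, since 5^2 = 25 <= 32 < 36 = 6^2.
Iterate m_{i+1} = d_i*a_i - m_i, d_{i+1} = (32 - m_{i+1}^2)/d_i, a_{i+1} = floor((a_0 + m_{i+1})/d_{i+1}):
  m_1 = 1*5 - 0 = 5, d_1 = (32 - 5^2)/1 = 7/1 = 7, a_1 = floor((5 + 5)/7) = 1.
  m_2 = 7*1 - 5 = 2, d_2 = (32 - 2^2)/7 = 28/7 = 4, a_2 = floor((5 + 2)/4) = 1.
  m_3 = 4*1 - 2 = 2, d_3 = (32 - 2^2)/4 = 28/4 = 7, a_3 = floor((5 + 2)/7) = 1.
  m_4 = 7*1 - 2 = 5, d_4 = (32 - 5^2)/7 = 7/7 = 1, a_4 = floor((5 + 5)/1) = 10.
  m_5 = 1*10 - 5 = 5, d_5 = (32 - 5^2)/1 = 7/1 = 7: (m_5, d_5) = (m_1, d_1) = (5, 7), so from here the quotients repeat a_1, ..., a_4; the period length is 4.
So sqrt(32) = [5; (1, 1, 1, 10)] with period length k = 4.
k is even, so the fundamental solution of x^2 - 32y^2 = 1 is (p_{k-1}, q_{k-1}) = (p_3, q_3); compute convergents through index 3.
Convergents (p_i = a_i*p_{i-1} + p_{i-2}, q_i = a_i*q_{i-1} + q_{i-2} with p_{-2}=0, p_{-1}=1, q_{-2}=1, q_{-1}=0):
  i=0: a_0=5, p_0 = 5*1 + 0 = 5, q_0 = 5*0 + 1 = 1.
  i=1: a_1=1, p_1 = 1*5 + 1 = 6, q_1 = 1*1 + 0 = 1.
  i=2: a_2=1, p_2 = 1*6 + 5 = 11, q_2 = 1*1 + 1 = 2.
  i=3: a_3=1, p_3 = 1*11 + 6 = 17, q_3 = 1*2 + 1 = 3.
Check: 17^2 - 32*3^2 = 289 - 288 = 1, so (x, y) = (17, 3) solves the equation, and by the theorem it is the least positive solution.

(x, y) = (17, 3)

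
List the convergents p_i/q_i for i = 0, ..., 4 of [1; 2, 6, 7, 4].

Using the convergent recurrence p_i = a_i*p_{i-1} + p_{i-2}, q_i = a_i*q_{i-1} + q_{i-2} with p_{-2}=0, p_{-1}=1, q_{-2}=1, q_{-1}=0:
  i=0: a_0=1, p_0 = 1*1 + 0 = 1, q_0 = 1*0 + 1 = 1.
  i=1: a_1=2, p_1 = 2*1 + 1 = 3, q_1 = 2*1 + 0 = 2.
  i=2: a_2=6, p_2 = 6*3 + 1 = 19, q_2 = 6*2 + 1 = 13.
  i=3: a_3=7, p_3 = 7*19 + 3 = 136, q_3 = 7*13 + 2 = 93.
  i=4: a_4=4, p_4 = 4*136 + 19 = 563, q_4 = 4*93 + 13 = 385.

1/1, 3/2, 19/13, 136/93, 563/385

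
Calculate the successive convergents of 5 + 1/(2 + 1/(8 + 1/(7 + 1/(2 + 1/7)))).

Using the convergent recurrence p_i = a_i*p_{i-1} + p_{i-2}, q_i = a_i*q_{i-1} + q_{i-2} with p_{-2}=0, p_{-1}=1, q_{-2}=1, q_{-1}=0:
  i=0: a_0=5, p_0 = 5*1 + 0 = 5, q_0 = 5*0 + 1 = 1.
  i=1: a_1=2, p_1 = 2*5 + 1 = 11, q_1 = 2*1 + 0 = 2.
  i=2: a_2=8, p_2 = 8*11 + 5 = 93, q_2 = 8*2 + 1 = 17.
  i=3: a_3=7, p_3 = 7*93 + 11 = 662, q_3 = 7*17 + 2 = 121.
  i=4: a_4=2, p_4 = 2*662 + 93 = 1417, q_4 = 2*121 + 17 = 259.
  i=5: a_5=7, p_5 = 7*1417 + 662 = 10581, q_5 = 7*259 + 121 = 1934.

5/1, 11/2, 93/17, 662/121, 1417/259, 10581/1934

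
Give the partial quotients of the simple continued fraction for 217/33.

Run the Euclidean algorithm on 217 and 33; the successive quotients are the partial quotients a_0, a_1, ... (each step inverts the fractional part left over by the previous one):
  217 = 6*33 + 19, so a_0 = 6.
  33 = 1*19 + 14, so a_1 = 1.
  19 = 1*14 + 5, so a_2 = 1.
  14 = 2*5 + 4, so a_3 = 2.
  5 = 1*4 + 1, so a_4 = 1.
  4 = 4*1 + 0, so a_5 = 4.
The remainder reaches 0 after 6 divisions, so the expansion has 6 partial quotients, read off in order.

[6; 1, 1, 2, 1, 4]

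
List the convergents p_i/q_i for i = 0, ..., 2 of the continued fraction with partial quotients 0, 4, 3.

0/1, 1/4, 3/13

Using the convergent recurrence p_i = a_i*p_{i-1} + p_{i-2}, q_i = a_i*q_{i-1} + q_{i-2} with p_{-2}=0, p_{-1}=1, q_{-2}=1, q_{-1}=0:
  i=0: a_0=0, p_0 = 0*1 + 0 = 0, q_0 = 0*0 + 1 = 1.
  i=1: a_1=4, p_1 = 4*0 + 1 = 1, q_1 = 4*1 + 0 = 4.
  i=2: a_2=3, p_2 = 3*1 + 0 = 3, q_2 = 3*4 + 1 = 13.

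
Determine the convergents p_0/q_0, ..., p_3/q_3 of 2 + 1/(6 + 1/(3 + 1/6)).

2/1, 13/6, 41/19, 259/120

Using the convergent recurrence p_i = a_i*p_{i-1} + p_{i-2}, q_i = a_i*q_{i-1} + q_{i-2} with p_{-2}=0, p_{-1}=1, q_{-2}=1, q_{-1}=0:
  i=0: a_0=2, p_0 = 2*1 + 0 = 2, q_0 = 2*0 + 1 = 1.
  i=1: a_1=6, p_1 = 6*2 + 1 = 13, q_1 = 6*1 + 0 = 6.
  i=2: a_2=3, p_2 = 3*13 + 2 = 41, q_2 = 3*6 + 1 = 19.
  i=3: a_3=6, p_3 = 6*41 + 13 = 259, q_3 = 6*19 + 6 = 120.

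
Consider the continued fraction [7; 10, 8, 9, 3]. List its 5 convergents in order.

Using the convergent recurrence p_i = a_i*p_{i-1} + p_{i-2}, q_i = a_i*q_{i-1} + q_{i-2} with p_{-2}=0, p_{-1}=1, q_{-2}=1, q_{-1}=0:
  i=0: a_0=7, p_0 = 7*1 + 0 = 7, q_0 = 7*0 + 1 = 1.
  i=1: a_1=10, p_1 = 10*7 + 1 = 71, q_1 = 10*1 + 0 = 10.
  i=2: a_2=8, p_2 = 8*71 + 7 = 575, q_2 = 8*10 + 1 = 81.
  i=3: a_3=9, p_3 = 9*575 + 71 = 5246, q_3 = 9*81 + 10 = 739.
  i=4: a_4=3, p_4 = 3*5246 + 575 = 16313, q_4 = 3*739 + 81 = 2298.

7/1, 71/10, 575/81, 5246/739, 16313/2298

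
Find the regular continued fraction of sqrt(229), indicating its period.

Write x_i = (sqrt(229) + m_i)/d_i with (m_0, d_0) = (0, 1). a_0 = floor(sqrt(229)) = 15, since 15^2 = 225 <= 229 < 256 = 16^2.
Iterate m_{i+1} = d_i*a_i - m_i, d_{i+1} = (229 - m_{i+1}^2)/d_i, a_{i+1} = floor((a_0 + m_{i+1})/d_{i+1}):
  m_1 = 1*15 - 0 = 15, d_1 = (229 - 15^2)/1 = 4/1 = 4, a_1 = floor((15 + 15)/4) = 7.
  m_2 = 4*7 - 15 = 13, d_2 = (229 - 13^2)/4 = 60/4 = 15, a_2 = floor((15 + 13)/15) = 1.
  m_3 = 15*1 - 13 = 2, d_3 = (229 - 2^2)/15 = 225/15 = 15, a_3 = floor((15 + 2)/15) = 1.
  m_4 = 15*1 - 2 = 13, d_4 = (229 - 13^2)/15 = 60/15 = 4, a_4 = floor((15 + 13)/4) = 7.
  m_5 = 4*7 - 13 = 15, d_5 = (229 - 15^2)/4 = 4/4 = 1, a_5 = floor((15 + 15)/1) = 30.
  m_6 = 1*30 - 15 = 15, d_6 = (229 - 15^2)/1 = 4/1 = 4: (m_6, d_6) = (m_1, d_1) = (15, 4), so from here the quotients repeat a_1, ..., a_5; the period length is 5.
Hence the expansion of sqrt(229) is a_0 = 15 followed by the repeating block 7, 1, 1, 7, 30 (period 5).

[15; (7, 1, 1, 7, 30)]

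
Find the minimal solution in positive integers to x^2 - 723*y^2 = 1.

First expand sqrt(723) as a continued fraction. With x_i = (sqrt(723) + m_i)/d_i and (m_0, d_0) = (0, 1): a_0 = floor(sqrt(723)) = 26, since 26^2 = 676 <= 723 < 729 = 27^2.
Iterate m_{i+1} = d_i*a_i - m_i, d_{i+1} = (723 - m_{i+1}^2)/d_i, a_{i+1} = floor((a_0 + m_{i+1})/d_{i+1}):
  m_1 = 1*26 - 0 = 26, d_1 = (723 - 26^2)/1 = 47/1 = 47, a_1 = floor((26 + 26)/47) = 1.
  m_2 = 47*1 - 26 = 21, d_2 = (723 - 21^2)/47 = 282/47 = 6, a_2 = floor((26 + 21)/6) = 7.
  m_3 = 6*7 - 21 = 21, d_3 = (723 - 21^2)/6 = 282/6 = 47, a_3 = floor((26 + 21)/47) = 1.
  m_4 = 47*1 - 21 = 26, d_4 = (723 - 26^2)/47 = 47/47 = 1, a_4 = floor((26 + 26)/1) = 52.
  m_5 = 1*52 - 26 = 26, d_5 = (723 - 26^2)/1 = 47/1 = 47: (m_5, d_5) = (m_1, d_1) = (26, 47), so from here the quotients repeat a_1, ..., a_4; the period length is 4.
So sqrt(723) = [26; (1, 7, 1, 52)] with period length k = 4.
k is even, so the fundamental solution of x^2 - 723y^2 = 1 is (p_{k-1}, q_{k-1}) = (p_3, q_3); compute convergents through index 3.
Convergents (p_i = a_i*p_{i-1} + p_{i-2}, q_i = a_i*q_{i-1} + q_{i-2} with p_{-2}=0, p_{-1}=1, q_{-2}=1, q_{-1}=0):
  i=0: a_0=26, p_0 = 26*1 + 0 = 26, q_0 = 26*0 + 1 = 1.
  i=1: a_1=1, p_1 = 1*26 + 1 = 27, q_1 = 1*1 + 0 = 1.
  i=2: a_2=7, p_2 = 7*27 + 26 = 215, q_2 = 7*1 + 1 = 8.
  i=3: a_3=1, p_3 = 1*215 + 27 = 242, q_3 = 1*8 + 1 = 9.
Check: 242^2 - 723*9^2 = 58564 - 58563 = 1, so (x, y) = (242, 9) solves the equation, and by the theorem it is the least positive solution.

(x, y) = (242, 9)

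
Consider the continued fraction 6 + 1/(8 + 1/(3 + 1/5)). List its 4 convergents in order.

6/1, 49/8, 153/25, 814/133

Using the convergent recurrence p_i = a_i*p_{i-1} + p_{i-2}, q_i = a_i*q_{i-1} + q_{i-2} with p_{-2}=0, p_{-1}=1, q_{-2}=1, q_{-1}=0:
  i=0: a_0=6, p_0 = 6*1 + 0 = 6, q_0 = 6*0 + 1 = 1.
  i=1: a_1=8, p_1 = 8*6 + 1 = 49, q_1 = 8*1 + 0 = 8.
  i=2: a_2=3, p_2 = 3*49 + 6 = 153, q_2 = 3*8 + 1 = 25.
  i=3: a_3=5, p_3 = 5*153 + 49 = 814, q_3 = 5*25 + 8 = 133.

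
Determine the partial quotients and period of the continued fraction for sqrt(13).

Write x_i = (sqrt(13) + m_i)/d_i with (m_0, d_0) = (0, 1). a_0 = floor(sqrt(13)) = 3, since 3^2 = 9 <= 13 < 16 = 4^2.
Iterate m_{i+1} = d_i*a_i - m_i, d_{i+1} = (13 - m_{i+1}^2)/d_i, a_{i+1} = floor((a_0 + m_{i+1})/d_{i+1}):
  m_1 = 1*3 - 0 = 3, d_1 = (13 - 3^2)/1 = 4/1 = 4, a_1 = floor((3 + 3)/4) = 1.
  m_2 = 4*1 - 3 = 1, d_2 = (13 - 1^2)/4 = 12/4 = 3, a_2 = floor((3 + 1)/3) = 1.
  m_3 = 3*1 - 1 = 2, d_3 = (13 - 2^2)/3 = 9/3 = 3, a_3 = floor((3 + 2)/3) = 1.
  m_4 = 3*1 - 2 = 1, d_4 = (13 - 1^2)/3 = 12/3 = 4, a_4 = floor((3 + 1)/4) = 1.
  m_5 = 4*1 - 1 = 3, d_5 = (13 - 3^2)/4 = 4/4 = 1, a_5 = floor((3 + 3)/1) = 6.
  m_6 = 1*6 - 3 = 3, d_6 = (13 - 3^2)/1 = 4/1 = 4: (m_6, d_6) = (m_1, d_1) = (3, 4), so from here the quotients repeat a_1, ..., a_5; the period length is 5.
Hence the expansion of sqrt(13) is a_0 = 3 followed by the repeating block 1, 1, 1, 1, 6 (period 5).

[3; (1, 1, 1, 1, 6)]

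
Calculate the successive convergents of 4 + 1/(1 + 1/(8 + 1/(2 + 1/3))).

Using the convergent recurrence p_i = a_i*p_{i-1} + p_{i-2}, q_i = a_i*q_{i-1} + q_{i-2} with p_{-2}=0, p_{-1}=1, q_{-2}=1, q_{-1}=0:
  i=0: a_0=4, p_0 = 4*1 + 0 = 4, q_0 = 4*0 + 1 = 1.
  i=1: a_1=1, p_1 = 1*4 + 1 = 5, q_1 = 1*1 + 0 = 1.
  i=2: a_2=8, p_2 = 8*5 + 4 = 44, q_2 = 8*1 + 1 = 9.
  i=3: a_3=2, p_3 = 2*44 + 5 = 93, q_3 = 2*9 + 1 = 19.
  i=4: a_4=3, p_4 = 3*93 + 44 = 323, q_4 = 3*19 + 9 = 66.

4/1, 5/1, 44/9, 93/19, 323/66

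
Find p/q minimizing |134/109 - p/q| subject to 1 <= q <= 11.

11/9

Expand x = 134/109 as a continued fraction with the Euclidean algorithm:
  134 = 1*109 + 25, so a_0 = 1.
  109 = 4*25 + 9, so a_1 = 4.
  25 = 2*9 + 7, so a_2 = 2.
  9 = 1*7 + 2, so a_3 = 1.
  7 = 3*2 + 1, so a_4 = 3.
  2 = 2*1 + 0, so a_5 = 2.
so x = [1; 4, 2, 1, 3, 2].
Convergents (p_i = a_i*p_{i-1} + p_{i-2}, q_i = a_i*q_{i-1} + q_{i-2} with p_{-2}=0, p_{-1}=1, q_{-2}=1, q_{-1}=0), until the denominator exceeds 11:
  i=0: a_0=1, p_0 = 1*1 + 0 = 1, q_0 = 1*0 + 1 = 1.
  i=1: a_1=4, p_1 = 4*1 + 1 = 5, q_1 = 4*1 + 0 = 4.
  i=2: a_2=2, p_2 = 2*5 + 1 = 11, q_2 = 2*4 + 1 = 9.
  i=3: a_3=1, p_3 = 1*11 + 5 = 16, q_3 = 1*9 + 4 = 13.
q_3 = 13 > 11, so the last convergent with denominator <= 11 is p_2/q_2 = 11/9.
The closest fraction with denominator <= 11 is either p_2/q_2 or the intermediate fraction (k*p_2 + p_1)/(k*q_2 + q_1) with the largest k >= 1 whose denominator stays <= 11; these approach x as k grows, and every other convergent or intermediate fraction in range is farther away.
Largest k: floor((11 - q_1)/q_2) = floor((11 - 4)/9) = 0.
Since k = 0, no intermediate fraction beyond p_2/q_2 has denominator <= 11, so the convergent 11/9 is the closest (its error is |134*9 - 11*109|/(109*9) = 7/981).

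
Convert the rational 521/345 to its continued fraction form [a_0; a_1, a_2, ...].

Run the Euclidean algorithm on 521 and 345; the successive quotients are the partial quotients a_0, a_1, ... (each step inverts the fractional part left over by the previous one):
  521 = 1*345 + 176, so a_0 = 1.
  345 = 1*176 + 169, so a_1 = 1.
  176 = 1*169 + 7, so a_2 = 1.
  169 = 24*7 + 1, so a_3 = 24.
  7 = 7*1 + 0, so a_4 = 7.
The remainder reaches 0 after 5 divisions, so the expansion has 5 partial quotients, read off in order.

[1; 1, 1, 24, 7]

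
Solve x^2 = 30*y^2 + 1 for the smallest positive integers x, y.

First expand sqrt(30) as a continued fraction. With x_i = (sqrt(30) + m_i)/d_i and (m_0, d_0) = (0, 1): a_0 = floor(sqrt(30)) = 5, since 5^2 = 25 <= 30 < 36 = 6^2.
Iterate m_{i+1} = d_i*a_i - m_i, d_{i+1} = (30 - m_{i+1}^2)/d_i, a_{i+1} = floor((a_0 + m_{i+1})/d_{i+1}):
  m_1 = 1*5 - 0 = 5, d_1 = (30 - 5^2)/1 = 5/1 = 5, a_1 = floor((5 + 5)/5) = 2.
  m_2 = 5*2 - 5 = 5, d_2 = (30 - 5^2)/5 = 5/5 = 1, a_2 = floor((5 + 5)/1) = 10.
  m_3 = 1*10 - 5 = 5, d_3 = (30 - 5^2)/1 = 5/1 = 5: (m_3, d_3) = (m_1, d_1) = (5, 5), so from here the quotients repeat a_1, a_2; the period length is 2.
So sqrt(30) = [5; (2, 10)] with period length k = 2.
k is even, so the fundamental solution of x^2 - 30y^2 = 1 is (p_{k-1}, q_{k-1}) = (p_1, q_1); compute convergents through index 1.
Convergents (p_i = a_i*p_{i-1} + p_{i-2}, q_i = a_i*q_{i-1} + q_{i-2} with p_{-2}=0, p_{-1}=1, q_{-2}=1, q_{-1}=0):
  i=0: a_0=5, p_0 = 5*1 + 0 = 5, q_0 = 5*0 + 1 = 1.
  i=1: a_1=2, p_1 = 2*5 + 1 = 11, q_1 = 2*1 + 0 = 2.
Check: 11^2 - 30*2^2 = 121 - 120 = 1, so (x, y) = (11, 2) solves the equation, and by the theorem it is the least positive solution.

(x, y) = (11, 2)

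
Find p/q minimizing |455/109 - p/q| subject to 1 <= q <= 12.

Expand x = 455/109 as a continued fraction with the Euclidean algorithm:
  455 = 4*109 + 19, so a_0 = 4.
  109 = 5*19 + 14, so a_1 = 5.
  19 = 1*14 + 5, so a_2 = 1.
  14 = 2*5 + 4, so a_3 = 2.
  5 = 1*4 + 1, so a_4 = 1.
  4 = 4*1 + 0, so a_5 = 4.
so x = [4; 5, 1, 2, 1, 4].
Convergents (p_i = a_i*p_{i-1} + p_{i-2}, q_i = a_i*q_{i-1} + q_{i-2} with p_{-2}=0, p_{-1}=1, q_{-2}=1, q_{-1}=0), until the denominator exceeds 12:
  i=0: a_0=4, p_0 = 4*1 + 0 = 4, q_0 = 4*0 + 1 = 1.
  i=1: a_1=5, p_1 = 5*4 + 1 = 21, q_1 = 5*1 + 0 = 5.
  i=2: a_2=1, p_2 = 1*21 + 4 = 25, q_2 = 1*5 + 1 = 6.
  i=3: a_3=2, p_3 = 2*25 + 21 = 71, q_3 = 2*6 + 5 = 17.
q_3 = 17 > 12, so the last convergent with denominator <= 12 is p_2/q_2 = 25/6.
The closest fraction with denominator <= 12 is either p_2/q_2 or the intermediate fraction (k*p_2 + p_1)/(k*q_2 + q_1) with the largest k >= 1 whose denominator stays <= 12; these approach x as k grows, and every other convergent or intermediate fraction in range is farther away.
Largest k: floor((12 - q_1)/q_2) = floor((12 - 5)/6) = 1.
That gives (1*25 + 21)/(1*6 + 5) = 46/11.
Compare the errors: |x - 25/6| = |455*6 - 25*109|/(109*6) = 5/654, and |x - 46/11| = |455*11 - 46*109|/(109*11) = 9/1199.
Cross-multiplying, 9*654 = 5886 < 5995 = 5*1199, so 9/1199 is smaller: the intermediate fraction 46/11 is closer to x than 25/6.

46/11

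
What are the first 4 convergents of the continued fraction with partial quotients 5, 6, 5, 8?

5/1, 31/6, 160/31, 1311/254

Using the convergent recurrence p_i = a_i*p_{i-1} + p_{i-2}, q_i = a_i*q_{i-1} + q_{i-2} with p_{-2}=0, p_{-1}=1, q_{-2}=1, q_{-1}=0:
  i=0: a_0=5, p_0 = 5*1 + 0 = 5, q_0 = 5*0 + 1 = 1.
  i=1: a_1=6, p_1 = 6*5 + 1 = 31, q_1 = 6*1 + 0 = 6.
  i=2: a_2=5, p_2 = 5*31 + 5 = 160, q_2 = 5*6 + 1 = 31.
  i=3: a_3=8, p_3 = 8*160 + 31 = 1311, q_3 = 8*31 + 6 = 254.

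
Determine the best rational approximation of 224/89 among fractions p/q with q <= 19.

Expand x = 224/89 as a continued fraction with the Euclidean algorithm:
  224 = 2*89 + 46, so a_0 = 2.
  89 = 1*46 + 43, so a_1 = 1.
  46 = 1*43 + 3, so a_2 = 1.
  43 = 14*3 + 1, so a_3 = 14.
  3 = 3*1 + 0, so a_4 = 3.
so x = [2; 1, 1, 14, 3].
Convergents (p_i = a_i*p_{i-1} + p_{i-2}, q_i = a_i*q_{i-1} + q_{i-2} with p_{-2}=0, p_{-1}=1, q_{-2}=1, q_{-1}=0), until the denominator exceeds 19:
  i=0: a_0=2, p_0 = 2*1 + 0 = 2, q_0 = 2*0 + 1 = 1.
  i=1: a_1=1, p_1 = 1*2 + 1 = 3, q_1 = 1*1 + 0 = 1.
  i=2: a_2=1, p_2 = 1*3 + 2 = 5, q_2 = 1*1 + 1 = 2.
  i=3: a_3=14, p_3 = 14*5 + 3 = 73, q_3 = 14*2 + 1 = 29.
q_3 = 29 > 19, so the last convergent with denominator <= 19 is p_2/q_2 = 5/2.
The closest fraction with denominator <= 19 is either p_2/q_2 or the intermediate fraction (k*p_2 + p_1)/(k*q_2 + q_1) with the largest k >= 1 whose denominator stays <= 19; these approach x as k grows, and every other convergent or intermediate fraction in range is farther away.
Largest k: floor((19 - q_1)/q_2) = floor((19 - 1)/2) = 9.
That gives (9*5 + 3)/(9*2 + 1) = 48/19.
Compare the errors: |x - 5/2| = |224*2 - 5*89|/(89*2) = 3/178, and |x - 48/19| = |224*19 - 48*89|/(89*19) = 16/1691.
Cross-multiplying, 16*178 = 2848 < 5073 = 3*1691, so 16/1691 is smaller: the intermediate fraction 48/19 is closer to x than 5/2.

48/19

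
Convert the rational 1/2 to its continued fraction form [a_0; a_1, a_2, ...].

Run the Euclidean algorithm on 1 and 2; the successive quotients are the partial quotients a_0, a_1, ... (each step inverts the fractional part left over by the previous one):
  1 = 0*2 + 1, so a_0 = 0.
  2 = 2*1 + 0, so a_1 = 2.
The remainder reaches 0 after 2 divisions, so the expansion has 2 partial quotients, read off in order.

[0; 2]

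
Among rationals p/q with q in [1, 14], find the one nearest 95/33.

Expand x = 95/33 as a continued fraction with the Euclidean algorithm:
  95 = 2*33 + 29, so a_0 = 2.
  33 = 1*29 + 4, so a_1 = 1.
  29 = 7*4 + 1, so a_2 = 7.
  4 = 4*1 + 0, so a_3 = 4.
so x = [2; 1, 7, 4].
Convergents (p_i = a_i*p_{i-1} + p_{i-2}, q_i = a_i*q_{i-1} + q_{i-2} with p_{-2}=0, p_{-1}=1, q_{-2}=1, q_{-1}=0), until the denominator exceeds 14:
  i=0: a_0=2, p_0 = 2*1 + 0 = 2, q_0 = 2*0 + 1 = 1.
  i=1: a_1=1, p_1 = 1*2 + 1 = 3, q_1 = 1*1 + 0 = 1.
  i=2: a_2=7, p_2 = 7*3 + 2 = 23, q_2 = 7*1 + 1 = 8.
  i=3: a_3=4, p_3 = 4*23 + 3 = 95, q_3 = 4*8 + 1 = 33.
q_3 = 33 > 14, so the last convergent with denominator <= 14 is p_2/q_2 = 23/8.
The closest fraction with denominator <= 14 is either p_2/q_2 or the intermediate fraction (k*p_2 + p_1)/(k*q_2 + q_1) with the largest k >= 1 whose denominator stays <= 14; these approach x as k grows, and every other convergent or intermediate fraction in range is farther away.
Largest k: floor((14 - q_1)/q_2) = floor((14 - 1)/8) = 1.
That gives (1*23 + 3)/(1*8 + 1) = 26/9.
Compare the errors: |x - 23/8| = |95*8 - 23*33|/(33*8) = 1/264, and |x - 26/9| = |95*9 - 26*33|/(33*9) = 3/297.
Cross-multiplying, 1*297 = 297 < 792 = 3*264, so 1/264 is smaller: the convergent 23/8 is closer to x than 26/9.

23/8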